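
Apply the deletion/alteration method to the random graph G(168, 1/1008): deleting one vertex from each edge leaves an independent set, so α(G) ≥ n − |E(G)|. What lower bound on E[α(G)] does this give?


E[|E(G)|] = C(168, 2)·p = 14028 · (1/1008) = 167/12.
E[α(G)] ≥ n − E[|E(G)|] = 168 − 167/12 = 1849/12.
Numerically: ≈ 154.083.
(This is only a lower bound; the true E[α(G)] may be larger.)

E[α(G)] ≥ 1849/12 ≈ 154.083.


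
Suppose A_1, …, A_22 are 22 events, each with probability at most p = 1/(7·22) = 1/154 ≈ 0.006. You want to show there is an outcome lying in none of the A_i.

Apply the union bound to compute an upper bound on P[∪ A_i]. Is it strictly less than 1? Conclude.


Union bound: P[∪_{i=1}^{22} A_i] ≤ Σ_i P[A_i] ≤ 22·p = 22·(1/154) = 1/7.
Numerically: 1/7 ≈ 0.143.
Is 1/7 < 1? YES.
Since P[∪ A_i] ≤ 1/7 < 1, the complement has P[∩ A_i^c] ≥ 1 − 1/7 = 6/7 > 0, so some outcome avoids every A_i.

22·p = 1/7 ≈ 0.143; existence CERTIFIED by the union bound.


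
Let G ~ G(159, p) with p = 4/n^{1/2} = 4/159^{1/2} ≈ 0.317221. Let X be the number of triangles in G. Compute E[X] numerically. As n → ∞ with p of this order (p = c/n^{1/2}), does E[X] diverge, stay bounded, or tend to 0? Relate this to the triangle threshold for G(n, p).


Number of potential triangles: C(159, 3) = 657359.
Each occurs with probability p³ ≈ (0.317221)³ ≈ 3.19215733e-02.
By linearity: E[X] = C(159, 3)·p³ ≈ 657359 · 3.19215733e-02 ≈ 20983.933478.
Since α = 1/2 < 1, p = c/n^{1/2} ≫ 1/n is above the triangle threshold p ~ 1/n. Asymptotically E[X] ~ (c³/6)·n^{3(1−α)} = (4³/6)·n^{1.5} → ∞; triangles are abundant w.h.p.

E[X] ≈ 20983.933478; in regime p = Θ(1/n^{1/2}) E[X] diverges (above the triangle threshold p ~ 1/n).


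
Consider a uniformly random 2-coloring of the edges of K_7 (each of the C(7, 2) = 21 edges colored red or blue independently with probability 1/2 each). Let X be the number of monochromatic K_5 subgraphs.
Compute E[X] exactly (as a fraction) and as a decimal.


Let X = Σ_S X_S over the C(7, 5) = 21 subsets S of size 5, where X_S = 1 if the K_5 on S is monochromatic.
For a fixed S, the K_5 on S has C(5, 2) = 10 edges. P[all 10 edges red] = (1/2)^10, and likewise for blue, so P[monochromatic] = 2·(1/2)^10 = 2^{1 − 10} = 1/512.
By linearity: E[X] = C(7, 5) · 2^{1 − 10} = 21 · 1/512 = 21/512.
Numerically: E[X] ≈ 0.041016.

E[X] = C(7,5)·2^(1−C(5,2)) = 21/512 ≈ 0.041016.


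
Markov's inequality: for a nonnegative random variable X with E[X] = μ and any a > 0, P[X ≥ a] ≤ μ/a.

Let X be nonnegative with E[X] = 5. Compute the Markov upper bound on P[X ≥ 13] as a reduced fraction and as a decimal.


μ = E[X] = 5, a = 13.
Markov: P[X ≥ 13] ≤ μ/a = (5)/13 = 5/13.
Numerically: ≈ 0.384615.
(Since a = 13 > μ = 5.000000, the bound 5/13 is < 1 and informative.)

P[X ≥ 13] ≤ 5/13 ≈ 0.384615.


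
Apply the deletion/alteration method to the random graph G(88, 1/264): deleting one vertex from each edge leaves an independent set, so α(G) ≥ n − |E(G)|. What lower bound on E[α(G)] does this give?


E[|E(G)|] = C(88, 2)·p = 3828 · (1/264) = 29/2.
E[α(G)] ≥ n − E[|E(G)|] = 88 − 29/2 = 147/2.
Numerically: ≈ 73.50000.
(This is only a lower bound; the true E[α(G)] may be larger.)

E[α(G)] ≥ 147/2 ≈ 73.50000.


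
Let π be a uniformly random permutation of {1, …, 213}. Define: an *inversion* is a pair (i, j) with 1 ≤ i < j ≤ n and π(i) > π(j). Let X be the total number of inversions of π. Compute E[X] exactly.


Write X = Σ X_I over the C(213, 2) = 22578 pairs i < j, with X_I the indicator of one inversion.
There are 22578 indicators.
For each fixed pair i < j, the values π(i) and π(j) are two distinct elements of {1, …, 213} in uniformly random order; by symmetry P[π(i) > π(j)] = 1/2.
By linearity: E[X] = 22578 · (1/2) = C(213, 2) · (1/2) = 22578/2 = 11289 ≈ 11289.000.

E[X] = 11289 = 11289.000.


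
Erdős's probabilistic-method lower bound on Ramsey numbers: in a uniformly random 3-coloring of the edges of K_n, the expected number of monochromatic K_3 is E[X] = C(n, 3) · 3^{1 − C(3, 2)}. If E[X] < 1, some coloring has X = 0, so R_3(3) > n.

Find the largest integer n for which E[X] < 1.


We need C(n, 3) · 3^{1 − 3} < 1, i.e. C(n, 3) < 3^{3 − 1} = 9.
Check values of n near the boundary:
  n = 3: C(3, 3) = 1; 1 < 9? YES
  n = 4: C(4, 3) = 4; 4 < 9? YES
  n = 5: C(5, 3) = 10; 10 < 9? NO
The largest n with C(n, 3) < 9 is n = 4 (where E[X] = 4/9 ≈ 0.444444). Hence R_3(3) > 4, i.e. R_3(3) ≥ 5.

Largest n = 4; hence R_3(3) > 4.


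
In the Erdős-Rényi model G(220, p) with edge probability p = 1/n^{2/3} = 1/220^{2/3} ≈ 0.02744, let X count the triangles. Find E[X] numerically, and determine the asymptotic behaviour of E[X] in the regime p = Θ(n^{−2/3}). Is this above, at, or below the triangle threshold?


Number of potential triangles: C(220, 3) = 1750540.
Each occurs with probability p³ ≈ (0.02744)³ ≈ 2.0661157e-05.
By linearity: E[X] = C(220, 3)·p³ ≈ 1750540 · 2.0661157e-05 ≈ 36.16818.
Since α = 2/3 < 1, p = c/n^{2/3} ≫ 1/n is above the triangle threshold p ~ 1/n. Asymptotically E[X] ~ (c³/6)·n^{3(1−α)} = (1³/6)·n^{1} → ∞; triangles are abundant w.h.p.

E[X] ≈ 36.16818; in regime p = Θ(1/n^{2/3}) E[X] diverges (above the triangle threshold p ~ 1/n).


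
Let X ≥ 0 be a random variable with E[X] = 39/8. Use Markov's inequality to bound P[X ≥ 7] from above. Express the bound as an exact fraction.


μ = E[X] = 39/8, a = 7.
Markov: P[X ≥ 7] ≤ μ/a = (39/8)/7 = 39/56.
Numerically: ≈ 0.696.
(Since a = 7 > μ = 4.875, the bound 39/56 is < 1 and informative.)

P[X ≥ 7] ≤ 39/56 ≈ 0.696.


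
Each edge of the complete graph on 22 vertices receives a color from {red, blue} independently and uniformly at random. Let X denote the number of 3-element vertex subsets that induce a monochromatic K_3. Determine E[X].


Let X = Σ_S X_S over the C(22, 3) = 1540 subsets S of size 3, where X_S = 1 if the K_3 on S is monochromatic.
For a fixed S, the K_3 on S has C(3, 2) = 3 edges. P[all 3 edges red] = (1/2)^3, and likewise for blue, so P[monochromatic] = 2·(1/2)^3 = 2^{1 − 3} = 1/4.
By linearity: E[X] = C(22, 3) · 2^{1 − 3} = 1540 · 1/4 = 385.
Numerically: E[X] ≈ 385.00000.

E[X] = C(22,3)·2^(1−C(3,2)) = 385 ≈ 385.00000.


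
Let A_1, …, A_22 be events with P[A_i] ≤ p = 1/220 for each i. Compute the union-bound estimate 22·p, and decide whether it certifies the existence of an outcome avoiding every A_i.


Union bound: P[∪_{i=1}^{22} A_i] ≤ Σ_i P[A_i] ≤ 22·p = 22·(1/220) = 1/10.
Numerically: 1/10 ≈ 0.1000000.
Is 1/10 < 1? YES.
Since P[∪ A_i] ≤ 1/10 < 1, the complement has P[∩ A_i^c] ≥ 1 − 1/10 = 9/10 > 0, so some outcome avoids every A_i.

22·p = 1/10 ≈ 0.1000000; existence CERTIFIED by the union bound.


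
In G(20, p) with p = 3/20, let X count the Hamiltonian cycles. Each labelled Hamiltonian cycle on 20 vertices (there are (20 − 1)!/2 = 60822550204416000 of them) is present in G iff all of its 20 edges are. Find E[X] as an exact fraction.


K_20 has (20 − 1)!/2 = 60822550204416000 labelled Hamiltonian cycles.
For each such Hamiltonian cycle H, let X_H = 1 if all 20 edges of H are present in G. Then P[X_H = 1] = p^{20} = (3/20)^{20} = 3486784401/104857600000000000000000000.
By linearity of expectation: E[X] = Σ_H E[X_H] = 60822550204416000 · p^{20} = 60822550204416000 · 3486784401/104857600000000000000000000 = 51776152168407487821/25600000000000000000.
Numerically: E[X] ≈ 2.023.

E[X] = 60822550204416000 · (3/20)^{20} = 51776152168407487821/25600000000000000000 ≈ 2.023.


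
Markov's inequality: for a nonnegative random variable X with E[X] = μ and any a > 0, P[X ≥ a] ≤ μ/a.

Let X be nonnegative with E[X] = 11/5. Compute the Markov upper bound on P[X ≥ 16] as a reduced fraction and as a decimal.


μ = E[X] = 11/5, a = 16.
Markov: P[X ≥ 16] ≤ μ/a = (11/5)/16 = 11/80.
Numerically: ≈ 0.13750.
(Since a = 16 > μ = 2.20000, the bound 11/80 is < 1 and informative.)

P[X ≥ 16] ≤ 11/80 ≈ 0.13750.


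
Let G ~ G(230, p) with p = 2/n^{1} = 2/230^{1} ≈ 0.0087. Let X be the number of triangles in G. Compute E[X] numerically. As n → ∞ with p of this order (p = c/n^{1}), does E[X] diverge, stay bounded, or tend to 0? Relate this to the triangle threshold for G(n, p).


Number of potential triangles: C(230, 3) = 2001460.
Each occurs with probability p³ ≈ (0.0087)³ ≈ 6.57516e-07.
By linearity: E[X] = C(230, 3)·p³ ≈ 2001460 · 6.57516e-07 ≈ 1.316.
Here α = 1, so p = 2/n is exactly at the triangle threshold p ~ 1/n. Asymptotically E[X] → c³/6 = 2³/6 = 4/3 ≈ 1.333, a bounded constant. In this regime the triangle count is asymptotically Poisson(c³/6).

E[X] ≈ 1.316; in regime p = Θ(1/n^{1}) E[X] stays bounded (at the triangle threshold p ~ 1/n).


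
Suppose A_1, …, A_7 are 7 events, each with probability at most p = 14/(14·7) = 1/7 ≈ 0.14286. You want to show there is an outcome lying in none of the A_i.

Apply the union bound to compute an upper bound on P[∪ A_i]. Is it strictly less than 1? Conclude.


Union bound: P[∪_{i=1}^{7} A_i] ≤ Σ_i P[A_i] ≤ 7·p = 7·(1/7) = 1.
Numerically: 1 ≈ 1.00000.
Is 1 < 1? NO.
Since the bound 1 is ≥ 1, the union bound is uninformative here; it does NOT by itself certify existence.

7·p = 1 ≈ 1.00000; existence NOT certified by the union bound.


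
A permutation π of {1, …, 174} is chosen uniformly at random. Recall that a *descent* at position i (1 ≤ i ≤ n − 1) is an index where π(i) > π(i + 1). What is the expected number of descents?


Write X = Σ X_I over i = 1, …, 173, with X_I the indicator of one descent.
There are 173 indicators.
For each fixed i, the pair (π(i), π(i+1)) is a uniformly random ordered pair of distinct values from {1, …, 174}; by symmetry P[π(i) > π(i+1)] = 1/2.
By linearity: E[X] = 173 · (1/2) = (174 − 1) · (1/2) = 173/2 ≈ 86.50000.

E[X] = 173/2 = 86.50000.


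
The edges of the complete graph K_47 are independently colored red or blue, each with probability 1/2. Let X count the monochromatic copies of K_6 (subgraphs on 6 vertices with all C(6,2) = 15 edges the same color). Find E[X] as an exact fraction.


Let X = Σ_S X_S over the C(47, 6) = 10737573 subsets S of size 6, where X_S = 1 if the K_6 on S is monochromatic.
For a fixed S, the K_6 on S has C(6, 2) = 15 edges. P[all 15 edges red] = (1/2)^15, and likewise for blue, so P[monochromatic] = 2·(1/2)^15 = 2^{1 − 15} = 1/16384.
Summing: E[X] = C(47, 6) · 2^{1 − 15} = 10737573 · 1/16384 = 10737573/16384.
Numerically: E[X] ≈ 655.369.

E[X] = C(47,6)·2^(1−C(6,2)) = 10737573/16384 ≈ 655.369.


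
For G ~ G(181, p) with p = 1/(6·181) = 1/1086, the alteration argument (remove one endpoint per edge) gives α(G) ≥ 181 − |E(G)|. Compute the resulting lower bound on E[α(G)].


E[|E(G)|] = C(181, 2)·p = 16290 · (1/1086) = 15.
E[α(G)] ≥ n − E[|E(G)|] = 181 − 15 = 166.
Numerically: ≈ 166.00000.
(This is only a lower bound; the true E[α(G)] may be larger.)

E[α(G)] ≥ 166 ≈ 166.00000.


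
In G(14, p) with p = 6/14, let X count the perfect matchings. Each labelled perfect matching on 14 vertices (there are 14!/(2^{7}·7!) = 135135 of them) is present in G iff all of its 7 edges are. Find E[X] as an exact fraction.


K_14 has 14!/(2^{7}·7!) = 135135 labelled perfect matchings.
For each such perfect matching H, let X_H = 1 if all 7 edges of H are present in G. Then P[X_H = 1] = p^{7} = (3/7)^{7} = 2187/823543.
By linearity of expectation: E[X] = Σ_H E[X_H] = 135135 · p^{7} = 135135 · 2187/823543 = 42220035/117649.
Numerically: E[X] ≈ 359.

E[X] = 135135 · (3/7)^{7} = 42220035/117649 ≈ 359.


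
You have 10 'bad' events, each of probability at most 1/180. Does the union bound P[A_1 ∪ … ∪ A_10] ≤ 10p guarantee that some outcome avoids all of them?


Union bound: P[∪_{i=1}^{10} A_i] ≤ Σ_i P[A_i] ≤ 10·p = 10·(1/180) = 1/18.
Numerically: 1/18 ≈ 0.055556.
Is 1/18 < 1? YES.
Since P[∪ A_i] ≤ 1/18 < 1, the complement has P[∩ A_i^c] ≥ 1 − 1/18 = 17/18 > 0, so some outcome avoids every A_i.

10·p = 1/18 ≈ 0.055556; existence CERTIFIED by the union bound.


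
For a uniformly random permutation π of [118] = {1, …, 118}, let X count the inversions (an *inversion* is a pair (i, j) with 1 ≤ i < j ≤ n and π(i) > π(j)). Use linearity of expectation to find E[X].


Write X = Σ X_I over the C(118, 2) = 6903 pairs i < j, with X_I the indicator of one inversion.
There are 6903 indicators.
For each fixed pair i < j, the values π(i) and π(j) are two distinct elements of {1, …, 118} in uniformly random order; by symmetry P[π(i) > π(j)] = 1/2.
By linearity: E[X] = 6903 · (1/2) = C(118, 2) · (1/2) = 6903/2 = 6903/2 ≈ 3451.500.

E[X] = 6903/2 = 3451.500.


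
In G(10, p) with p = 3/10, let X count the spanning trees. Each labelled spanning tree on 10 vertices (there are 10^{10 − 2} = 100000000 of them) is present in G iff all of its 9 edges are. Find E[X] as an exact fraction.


K_10 has 10^{10 − 2} = 100000000 labelled spanning trees.
For each such spanning tree H, let X_H = 1 if all 9 edges of H are present in G. Then P[X_H = 1] = p^{9} = (3/10)^{9} = 19683/1000000000.
By linearity: E[X] = Σ_H E[X_H] = 100000000 · p^{9} = 100000000 · 19683/1000000000 = 19683/10.
Numerically: E[X] ≈ 1.97e+03.

E[X] = 100000000 · (3/10)^{9} = 19683/10 ≈ 1.97e+03.


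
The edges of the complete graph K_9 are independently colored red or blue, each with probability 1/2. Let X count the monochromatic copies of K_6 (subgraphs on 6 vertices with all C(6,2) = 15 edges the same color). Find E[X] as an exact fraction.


Let X = Σ_S X_S over the C(9, 6) = 84 subsets S of size 6, where X_S = 1 if the K_6 on S is monochromatic.
For a fixed S, the K_6 on S has C(6, 2) = 15 edges. P[all 15 edges red] = (1/2)^15, and likewise for blue, so P[monochromatic] = 2·(1/2)^15 = 2^{1 − 15} = 1/16384.
Summing: E[X] = C(9, 6) · 2^{1 − 15} = 84 · 1/16384 = 21/4096.
Numerically: E[X] ≈ 0.005127.

E[X] = C(9,6)·2^(1−C(6,2)) = 21/4096 ≈ 0.005127.


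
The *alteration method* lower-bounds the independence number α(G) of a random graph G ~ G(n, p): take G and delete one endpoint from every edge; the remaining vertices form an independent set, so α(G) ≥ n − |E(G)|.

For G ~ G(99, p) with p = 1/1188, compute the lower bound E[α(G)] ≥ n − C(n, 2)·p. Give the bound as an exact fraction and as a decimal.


E[|E(G)|] = C(99, 2)·p = 4851 · (1/1188) = 49/12.
E[α(G)] ≥ n − E[|E(G)|] = 99 − 49/12 = 1139/12.
Numerically: ≈ 94.9167.
(This is only a lower bound; the true E[α(G)] may be larger.)

E[α(G)] ≥ 1139/12 ≈ 94.9167.


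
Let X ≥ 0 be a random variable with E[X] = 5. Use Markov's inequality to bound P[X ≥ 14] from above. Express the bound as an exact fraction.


μ = E[X] = 5, a = 14.
Markov: P[X ≥ 14] ≤ μ/a = (5)/14 = 5/14.
Numerically: ≈ 0.357143.
(Since a = 14 > μ = 5.000000, the bound 5/14 is < 1 and informative.)

P[X ≥ 14] ≤ 5/14 ≈ 0.357143.


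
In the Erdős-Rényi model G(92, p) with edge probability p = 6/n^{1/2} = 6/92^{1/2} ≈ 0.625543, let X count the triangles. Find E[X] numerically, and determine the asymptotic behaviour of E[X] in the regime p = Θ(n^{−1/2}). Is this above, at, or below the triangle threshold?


Number of potential triangles: C(92, 3) = 125580.
Each occurs with probability p³ ≈ (0.625543)³ ≈ 2.44777790e-01.
By linearity: E[X] = C(92, 3)·p³ ≈ 125580 · 2.44777790e-01 ≈ 30739.194920.
Since α = 1/2 < 1, p = c/n^{1/2} ≫ 1/n is above the triangle threshold p ~ 1/n. Asymptotically E[X] ~ (c³/6)·n^{3(1−α)} = (6³/6)·n^{1.5} → ∞; triangles are abundant w.h.p.

E[X] ≈ 30739.194920; in regime p = Θ(1/n^{1/2}) E[X] diverges (above the triangle threshold p ~ 1/n).


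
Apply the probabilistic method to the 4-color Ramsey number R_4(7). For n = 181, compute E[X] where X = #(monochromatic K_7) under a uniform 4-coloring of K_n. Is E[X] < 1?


E[X] = C(181, 7) · 4^{1 − 21} = 1122839183400 · 4^{−20} = 1122839183400/1099511627776.
As a reduced fraction: E[X] = 140354897925/137438953472 ≈ 1.0212163.
Is E[X] < 1? NO.
Since E[X] ≥ 1, the first-moment bound is inconclusive at n = 181; it does NOT by itself certify R_4(7) > 181.

E[X] = 140354897925/137438953472 ≈ 1.0212163; E[X] ≥ 1; first-moment method inconclusive here.


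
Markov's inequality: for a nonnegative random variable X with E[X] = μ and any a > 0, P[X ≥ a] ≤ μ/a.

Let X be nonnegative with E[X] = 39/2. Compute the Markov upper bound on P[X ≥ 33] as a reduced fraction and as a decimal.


μ = E[X] = 39/2, a = 33.
Markov: P[X ≥ 33] ≤ μ/a = (39/2)/33 = 13/22.
Numerically: ≈ 0.591.
(Since a = 33 > μ = 19.500, the bound 13/22 is < 1 and informative.)

P[X ≥ 33] ≤ 13/22 ≈ 0.591.


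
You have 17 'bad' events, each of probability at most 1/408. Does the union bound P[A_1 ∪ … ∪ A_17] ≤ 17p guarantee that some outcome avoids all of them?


Union bound: P[∪_{i=1}^{17} A_i] ≤ Σ_i P[A_i] ≤ 17·p = 17·(1/408) = 1/24.
Numerically: 1/24 ≈ 0.0417.
Is 1/24 < 1? YES.
Since P[∪ A_i] ≤ 1/24 < 1, the complement has P[∩ A_i^c] ≥ 1 − 1/24 = 23/24 > 0, so some outcome avoids every A_i.

17·p = 1/24 ≈ 0.0417; existence CERTIFIED by the union bound.


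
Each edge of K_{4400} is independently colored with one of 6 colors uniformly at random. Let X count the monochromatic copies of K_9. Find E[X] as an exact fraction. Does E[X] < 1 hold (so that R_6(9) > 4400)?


E[X] = C(4400, 9) · 6^{1 − 36} = 1689489304164437494711163600 · 6^{−35} = 1689489304164437494711163600/1719070799748422591028658176.
As a reduced fraction: E[X] = 105593081510277343419447725/107441924984276411939291136 ≈ 0.98279.
Is E[X] < 1? YES.
Since E[X] < 1, there exists a 6-coloring of K_{4400} with no monochromatic K_9; hence R_6(9) > 4400.

E[X] = 105593081510277343419447725/107441924984276411939291136 ≈ 0.98279; E[X] < 1, so R_6(9) > 4400.


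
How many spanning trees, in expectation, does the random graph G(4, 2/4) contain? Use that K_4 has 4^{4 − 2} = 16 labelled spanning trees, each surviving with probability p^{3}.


K_4 has 4^{4 − 2} = 16 labelled spanning trees.
For each such spanning tree H, let X_H = 1 if all 3 edges of H are present in G. Then P[X_H = 1] = p^{3} = (1/2)^{3} = 1/8.
Summing the indicators: E[X] = Σ_H E[X_H] = 16 · p^{3} = 16 · 1/8 = 2.
Numerically: E[X] ≈ 2.

E[X] = 16 · (1/2)^{3} = 2 ≈ 2.


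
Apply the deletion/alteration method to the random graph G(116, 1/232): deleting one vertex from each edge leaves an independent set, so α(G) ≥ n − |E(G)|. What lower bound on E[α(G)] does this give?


E[|E(G)|] = C(116, 2)·p = 6670 · (1/232) = 115/4.
E[α(G)] ≥ n − E[|E(G)|] = 116 − 115/4 = 349/4.
Numerically: ≈ 87.25000.
(This is only a lower bound; the true E[α(G)] may be larger.)

E[α(G)] ≥ 349/4 ≈ 87.25000.


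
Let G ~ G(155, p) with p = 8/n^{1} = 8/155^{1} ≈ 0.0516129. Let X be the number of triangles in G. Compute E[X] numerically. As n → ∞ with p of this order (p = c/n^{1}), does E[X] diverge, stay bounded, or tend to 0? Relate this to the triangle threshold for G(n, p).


Number of potential triangles: C(155, 3) = 608685.
Each occurs with probability p³ ≈ (0.0516129)³ ≈ 1.37491189e-04.
By linearity: E[X] = C(155, 3)·p³ ≈ 608685 · 1.37491189e-04 ≈ 83.688824.
Here α = 1, so p = 8/n is exactly at the triangle threshold p ~ 1/n. Asymptotically E[X] → c³/6 = 8³/6 = 256/3 ≈ 85.333333, a bounded constant. In this regime the triangle count is asymptotically Poisson(c³/6).

E[X] ≈ 83.688824; in regime p = Θ(1/n^{1}) E[X] stays bounded (at the triangle threshold p ~ 1/n).


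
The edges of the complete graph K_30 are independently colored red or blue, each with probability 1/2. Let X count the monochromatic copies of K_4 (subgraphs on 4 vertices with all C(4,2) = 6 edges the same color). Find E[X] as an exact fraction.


Let X = Σ_S X_S over the C(30, 4) = 27405 subsets S of size 4, where X_S = 1 if the K_4 on S is monochromatic.
For a fixed S, the K_4 on S has C(4, 2) = 6 edges. P[all 6 edges red] = (1/2)^6, and likewise for blue, so P[monochromatic] = 2·(1/2)^6 = 2^{1 − 6} = 1/32.
Summing: E[X] = C(30, 4) · 2^{1 − 6} = 27405 · 1/32 = 27405/32.
Numerically: E[X] ≈ 856.406.

E[X] = C(30,4)·2^(1−C(4,2)) = 27405/32 ≈ 856.406.


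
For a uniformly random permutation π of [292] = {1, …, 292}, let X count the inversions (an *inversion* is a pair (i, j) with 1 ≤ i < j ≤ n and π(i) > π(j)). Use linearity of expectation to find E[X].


Write X = Σ X_I over the C(292, 2) = 42486 pairs i < j, with X_I the indicator of one inversion.
There are 42486 indicators.
For each fixed pair i < j, the values π(i) and π(j) are two distinct elements of {1, …, 292} in uniformly random order; by symmetry P[π(i) > π(j)] = 1/2.
By linearity: E[X] = 42486 · (1/2) = C(292, 2) · (1/2) = 42486/2 = 21243 ≈ 21243.00000.

E[X] = 21243 = 21243.00000.


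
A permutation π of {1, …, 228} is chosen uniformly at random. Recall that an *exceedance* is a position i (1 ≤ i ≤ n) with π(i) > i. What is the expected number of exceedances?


Write X = Σ_{i=1}^{228} X_i, where X_i = 1_{π(i) > i}.
For each fixed i, π(i) is uniform over {1, …, 228} (marginal of a uniform permutation), so P[π(i) > i] = (n − i)/n. Summing: Σ_{i=1}^{228} (n − i)/n = (0 + 1 + … + 227)/228 = 228(228 − 1)/(2·228) = (228 − 1)/2.
Hence E[X] = Σ_{i=1}^{228} (228 − i)/228 = 227/2 ≈ 113.50000.

E[X] = 227/2 = 113.50000.


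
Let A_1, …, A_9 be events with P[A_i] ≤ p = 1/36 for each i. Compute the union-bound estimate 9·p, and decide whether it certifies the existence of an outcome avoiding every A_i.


Union bound: P[∪_{i=1}^{9} A_i] ≤ Σ_i P[A_i] ≤ 9·p = 9·(1/36) = 1/4.
Numerically: 1/4 ≈ 0.25000.
Is 1/4 < 1? YES.
Since P[∪ A_i] ≤ 1/4 < 1, the complement has P[∩ A_i^c] ≥ 1 − 1/4 = 3/4 > 0, so some outcome avoids every A_i.

9·p = 1/4 ≈ 0.25000; existence CERTIFIED by the union bound.


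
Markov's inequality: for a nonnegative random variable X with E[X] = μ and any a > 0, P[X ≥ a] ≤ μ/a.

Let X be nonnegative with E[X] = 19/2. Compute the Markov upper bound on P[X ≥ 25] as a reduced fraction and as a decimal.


μ = E[X] = 19/2, a = 25.
Markov: P[X ≥ 25] ≤ μ/a = (19/2)/25 = 19/50.
Numerically: ≈ 0.3800.
(Since a = 25 > μ = 9.5000, the bound 19/50 is < 1 and informative.)

P[X ≥ 25] ≤ 19/50 ≈ 0.3800.


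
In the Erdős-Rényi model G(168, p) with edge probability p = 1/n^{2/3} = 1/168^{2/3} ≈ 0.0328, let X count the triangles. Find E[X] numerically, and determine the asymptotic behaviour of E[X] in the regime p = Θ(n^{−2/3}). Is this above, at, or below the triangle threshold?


Number of potential triangles: C(168, 3) = 776216.
Each occurs with probability p³ ≈ (0.0328)³ ≈ 3.54308e-05.
By linearity: E[X] = C(168, 3)·p³ ≈ 776216 · 3.54308e-05 ≈ 27.502.
Since α = 2/3 < 1, p = c/n^{2/3} ≫ 1/n is above the triangle threshold p ~ 1/n. Asymptotically E[X] ~ (c³/6)·n^{3(1−α)} = (1³/6)·n^{1} → ∞; triangles are abundant w.h.p.

E[X] ≈ 27.502; in regime p = Θ(1/n^{2/3}) E[X] diverges (above the triangle threshold p ~ 1/n).


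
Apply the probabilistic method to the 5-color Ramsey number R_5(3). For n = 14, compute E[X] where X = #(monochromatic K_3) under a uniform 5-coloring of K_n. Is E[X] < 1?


E[X] = C(14, 3) · 5^{1 − 3} = 364 · 5^{−2} = 364/25.
As a reduced fraction: E[X] = 364/25 ≈ 14.5600000.
Is E[X] < 1? NO.
Since E[X] ≥ 1, the first-moment bound is inconclusive at n = 14; it does NOT by itself certify R_5(3) > 14.

E[X] = 364/25 ≈ 14.5600000; E[X] ≥ 1; first-moment method inconclusive here.


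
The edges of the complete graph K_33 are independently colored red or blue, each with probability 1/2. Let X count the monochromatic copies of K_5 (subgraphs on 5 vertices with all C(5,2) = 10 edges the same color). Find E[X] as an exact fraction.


Let X = Σ_S X_S over the C(33, 5) = 237336 subsets S of size 5, where X_S = 1 if the K_5 on S is monochromatic.
For a fixed S, the K_5 on S has C(5, 2) = 10 edges. P[all 10 edges red] = (1/2)^10, and likewise for blue, so P[monochromatic] = 2·(1/2)^10 = 2^{1 − 10} = 1/512.
By linearity of expectation: E[X] = C(33, 5) · 2^{1 − 10} = 237336 · 1/512 = 29667/64.
Numerically: E[X] ≈ 463.5469.

E[X] = C(33,5)·2^(1−C(5,2)) = 29667/64 ≈ 463.5469.


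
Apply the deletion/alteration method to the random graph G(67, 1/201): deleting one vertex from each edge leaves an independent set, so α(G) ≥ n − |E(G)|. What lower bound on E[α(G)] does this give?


E[|E(G)|] = C(67, 2)·p = 2211 · (1/201) = 11.
E[α(G)] ≥ n − E[|E(G)|] = 67 − 11 = 56.
Numerically: ≈ 56.0000.
(This is only a lower bound; the true E[α(G)] may be larger.)

E[α(G)] ≥ 56 ≈ 56.0000.


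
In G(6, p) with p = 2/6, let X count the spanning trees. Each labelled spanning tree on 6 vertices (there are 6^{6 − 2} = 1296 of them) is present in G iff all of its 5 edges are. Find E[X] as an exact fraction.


K_6 has 6^{6 − 2} = 1296 labelled spanning trees.
For each such spanning tree H, let X_H = 1 if all 5 edges of H are present in G. Then P[X_H = 1] = p^{5} = (1/3)^{5} = 1/243.
Summing the indicators: E[X] = Σ_H E[X_H] = 1296 · p^{5} = 1296 · 1/243 = 16/3.
Numerically: E[X] ≈ 5.333.

E[X] = 1296 · (1/3)^{5} = 16/3 ≈ 5.333.


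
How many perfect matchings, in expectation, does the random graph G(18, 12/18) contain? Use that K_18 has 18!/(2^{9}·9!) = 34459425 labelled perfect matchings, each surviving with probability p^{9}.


K_18 has 18!/(2^{9}·9!) = 34459425 labelled perfect matchings.
For each such perfect matching H, let X_H = 1 if all 9 edges of H are present in G. Then P[X_H = 1] = p^{9} = (2/3)^{9} = 512/19683.
By linearity of expectation: E[X] = Σ_H E[X_H] = 34459425 · p^{9} = 34459425 · 512/19683 = 217817600/243.
Numerically: E[X] ≈ 8.9637e+05.

E[X] = 34459425 · (2/3)^{9} = 217817600/243 ≈ 8.9637e+05.


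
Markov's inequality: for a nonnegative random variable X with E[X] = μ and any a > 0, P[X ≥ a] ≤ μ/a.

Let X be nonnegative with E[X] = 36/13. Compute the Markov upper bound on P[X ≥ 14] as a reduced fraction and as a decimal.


μ = E[X] = 36/13, a = 14.
Markov: P[X ≥ 14] ≤ μ/a = (36/13)/14 = 18/91.
Numerically: ≈ 0.1978.
(Since a = 14 > μ = 2.7692, the bound 18/91 is < 1 and informative.)

P[X ≥ 14] ≤ 18/91 ≈ 0.1978.


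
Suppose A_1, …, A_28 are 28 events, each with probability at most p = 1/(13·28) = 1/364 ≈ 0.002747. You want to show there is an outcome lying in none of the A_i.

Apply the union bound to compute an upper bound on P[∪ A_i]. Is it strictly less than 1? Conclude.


Union bound: P[∪_{i=1}^{28} A_i] ≤ Σ_i P[A_i] ≤ 28·p = 28·(1/364) = 1/13.
Numerically: 1/13 ≈ 0.076923.
Is 1/13 < 1? YES.
Since P[∪ A_i] ≤ 1/13 < 1, the complement has P[∩ A_i^c] ≥ 1 − 1/13 = 12/13 > 0, so some outcome avoids every A_i.

28·p = 1/13 ≈ 0.076923; existence CERTIFIED by the union bound.


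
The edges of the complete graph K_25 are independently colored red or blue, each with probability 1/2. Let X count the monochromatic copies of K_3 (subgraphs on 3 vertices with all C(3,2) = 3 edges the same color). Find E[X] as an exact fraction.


Let X = Σ_S X_S over the C(25, 3) = 2300 subsets S of size 3, where X_S = 1 if the K_3 on S is monochromatic.
For a fixed S, the K_3 on S has C(3, 2) = 3 edges. P[all 3 edges red] = (1/2)^3, and likewise for blue, so P[monochromatic] = 2·(1/2)^3 = 2^{1 − 3} = 1/4.
By linearity of expectation: E[X] = C(25, 3) · 2^{1 − 3} = 2300 · 1/4 = 575.
Numerically: E[X] ≈ 575.000000.

E[X] = C(25,3)·2^(1−C(3,2)) = 575 ≈ 575.000000.


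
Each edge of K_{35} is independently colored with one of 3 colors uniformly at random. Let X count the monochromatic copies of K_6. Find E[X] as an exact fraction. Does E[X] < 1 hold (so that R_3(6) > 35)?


E[X] = C(35, 6) · 3^{1 − 15} = 1623160 · 3^{−14} = 1623160/4782969.
As a reduced fraction: E[X] = 1623160/4782969 ≈ 0.339.
Is E[X] < 1? YES.
Since E[X] < 1, there exists a 3-coloring of K_{35} with no monochromatic K_6; hence R_3(6) > 35.

E[X] = 1623160/4782969 ≈ 0.339; E[X] < 1, so R_3(6) > 35.


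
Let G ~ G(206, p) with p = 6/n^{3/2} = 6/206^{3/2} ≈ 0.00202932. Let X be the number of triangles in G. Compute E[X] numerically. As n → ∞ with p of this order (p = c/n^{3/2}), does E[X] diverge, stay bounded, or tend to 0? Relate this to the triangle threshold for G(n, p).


Number of potential triangles: C(206, 3) = 1435820.
Each occurs with probability p³ ≈ (0.00202932)³ ≈ 8.35701650e-09.
By linearity: E[X] = C(206, 3)·p³ ≈ 1435820 · 8.35701650e-09 ≈ 0.011999.
Since α = 3/2 > 1, p = c/n^{3/2} = o(1/n) is below the triangle threshold p ~ 1/n. Asymptotically E[X] ~ (c³/6)·n^{3(1−α)} = (6³/6)·n^{-1.5} → 0, so by Markov's inequality G has no triangles w.h.p.

E[X] ≈ 0.011999; in regime p = Θ(1/n^{3/2}) E[X] tends to 0 (below the triangle threshold p ~ 1/n).


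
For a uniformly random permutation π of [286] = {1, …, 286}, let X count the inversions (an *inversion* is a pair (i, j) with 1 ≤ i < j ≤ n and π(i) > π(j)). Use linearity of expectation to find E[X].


Write X = Σ X_I over the C(286, 2) = 40755 pairs i < j, with X_I the indicator of one inversion.
There are 40755 indicators.
For each fixed pair i < j, the values π(i) and π(j) are two distinct elements of {1, …, 286} in uniformly random order; by symmetry P[π(i) > π(j)] = 1/2.
By linearity: E[X] = 40755 · (1/2) = C(286, 2) · (1/2) = 40755/2 = 40755/2 ≈ 20377.50000.

E[X] = 40755/2 = 20377.50000.


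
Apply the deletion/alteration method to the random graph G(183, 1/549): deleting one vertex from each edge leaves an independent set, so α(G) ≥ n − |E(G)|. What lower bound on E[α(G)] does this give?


E[|E(G)|] = C(183, 2)·p = 16653 · (1/549) = 91/3.
E[α(G)] ≥ n − E[|E(G)|] = 183 − 91/3 = 458/3.
Numerically: ≈ 152.667.
(This is only a lower bound; the true E[α(G)] may be larger.)

E[α(G)] ≥ 458/3 ≈ 152.667.


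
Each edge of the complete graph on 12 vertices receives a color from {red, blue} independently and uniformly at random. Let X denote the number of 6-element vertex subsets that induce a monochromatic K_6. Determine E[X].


Let X = Σ_S X_S over the C(12, 6) = 924 subsets S of size 6, where X_S = 1 if the K_6 on S is monochromatic.
For a fixed S, the K_6 on S has C(6, 2) = 15 edges. P[all 15 edges red] = (1/2)^15, and likewise for blue, so P[monochromatic] = 2·(1/2)^15 = 2^{1 − 15} = 1/16384.
By linearity of expectation: E[X] = C(12, 6) · 2^{1 − 15} = 924 · 1/16384 = 231/4096.
Numerically: E[X] ≈ 0.056396.

E[X] = C(12,6)·2^(1−C(6,2)) = 231/4096 ≈ 0.056396.


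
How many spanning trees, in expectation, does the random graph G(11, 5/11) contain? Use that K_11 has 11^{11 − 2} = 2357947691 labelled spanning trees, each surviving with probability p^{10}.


K_11 has 11^{11 − 2} = 2357947691 labelled spanning trees.
For each such spanning tree H, let X_H = 1 if all 10 edges of H are present in G. Then P[X_H = 1] = p^{10} = (5/11)^{10} = 9765625/25937424601.
Summing the indicators: E[X] = Σ_H E[X_H] = 2357947691 · p^{10} = 2357947691 · 9765625/25937424601 = 9765625/11.
Numerically: E[X] ≈ 887784.

E[X] = 2357947691 · (5/11)^{10} = 9765625/11 ≈ 887784.


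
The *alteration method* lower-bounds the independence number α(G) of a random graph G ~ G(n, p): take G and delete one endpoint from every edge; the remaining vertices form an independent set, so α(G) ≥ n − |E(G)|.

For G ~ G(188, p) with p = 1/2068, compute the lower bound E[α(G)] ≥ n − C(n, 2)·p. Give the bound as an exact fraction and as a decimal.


E[|E(G)|] = C(188, 2)·p = 17578 · (1/2068) = 17/2.
E[α(G)] ≥ n − E[|E(G)|] = 188 − 17/2 = 359/2.
Numerically: ≈ 179.50000.
(This is only a lower bound; the true E[α(G)] may be larger.)

E[α(G)] ≥ 359/2 ≈ 179.50000.


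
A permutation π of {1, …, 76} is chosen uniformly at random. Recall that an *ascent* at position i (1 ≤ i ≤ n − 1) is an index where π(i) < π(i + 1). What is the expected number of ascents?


Write X = Σ X_I over i = 1, …, 75, with X_I the indicator of one ascent.
There are 75 indicators.
For each fixed i, the pair (π(i), π(i+1)) is a uniformly random ordered pair of distinct values from {1, …, 76}; by symmetry P[π(i) < π(i+1)] = 1/2.
By linearity: E[X] = 75 · (1/2) = (76 − 1) · (1/2) = 75/2 ≈ 37.50000.

E[X] = 75/2 = 37.50000.


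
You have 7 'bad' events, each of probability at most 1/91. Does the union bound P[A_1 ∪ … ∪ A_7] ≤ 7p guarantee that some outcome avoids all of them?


Union bound: P[∪_{i=1}^{7} A_i] ≤ Σ_i P[A_i] ≤ 7·p = 7·(1/91) = 1/13.
Numerically: 1/13 ≈ 0.076923.
Is 1/13 < 1? YES.
Since P[∪ A_i] ≤ 1/13 < 1, the complement has P[∩ A_i^c] ≥ 1 − 1/13 = 12/13 > 0, so some outcome avoids every A_i.

7·p = 1/13 ≈ 0.076923; existence CERTIFIED by the union bound.


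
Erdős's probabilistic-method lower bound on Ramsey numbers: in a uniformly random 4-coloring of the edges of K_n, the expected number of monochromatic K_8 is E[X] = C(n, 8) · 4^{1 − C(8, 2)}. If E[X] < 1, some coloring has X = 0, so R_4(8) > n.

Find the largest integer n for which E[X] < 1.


We need C(n, 8) · 4^{1 − 28} < 1, i.e. C(n, 8) < 4^{28 − 1} = 18014398509481984.
Check values of n near the boundary:
  n = 405: C(405, 8) = 16745853821188050; 16745853821188050 < 18014398509481984? YES
  n = 406: C(406, 8) = 17082453897995850; 17082453897995850 < 18014398509481984? YES
  n = 407: C(407, 8) = 17424959239309050; 17424959239309050 < 18014398509481984? YES
  n = 408: C(408, 8) = 17773458424095231; 17773458424095231 < 18014398509481984? YES
  n = 409: C(409, 8) = 18128041135797879; 18128041135797879 < 18014398509481984? NO
The largest n with C(n, 8) < 18014398509481984 is n = 408 (where E[X] = 17773458424095231/18014398509481984 ≈ 0.986625). Hence R_4(8) > 408, i.e. R_4(8) ≥ 409.

Largest n = 408; hence R_4(8) > 408.


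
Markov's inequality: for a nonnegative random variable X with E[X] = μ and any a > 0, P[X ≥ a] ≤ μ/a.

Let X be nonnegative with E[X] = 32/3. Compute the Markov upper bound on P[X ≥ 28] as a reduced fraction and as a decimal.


μ = E[X] = 32/3, a = 28.
Markov: P[X ≥ 28] ≤ μ/a = (32/3)/28 = 8/21.
Numerically: ≈ 0.3810.
(Since a = 28 > μ = 10.6667, the bound 8/21 is < 1 and informative.)

P[X ≥ 28] ≤ 8/21 ≈ 0.3810.


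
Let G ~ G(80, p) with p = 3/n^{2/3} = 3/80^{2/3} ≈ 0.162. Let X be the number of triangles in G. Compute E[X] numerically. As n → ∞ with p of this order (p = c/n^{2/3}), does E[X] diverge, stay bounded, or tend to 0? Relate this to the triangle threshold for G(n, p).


Number of potential triangles: C(80, 3) = 82160.
Each occurs with probability p³ ≈ (0.162)³ ≈ 4.21875e-03.
By linearity: E[X] = C(80, 3)·p³ ≈ 82160 · 4.21875e-03 ≈ 346.613.
Since α = 2/3 < 1, p = c/n^{2/3} ≫ 1/n is above the triangle threshold p ~ 1/n. Asymptotically E[X] ~ (c³/6)·n^{3(1−α)} = (3³/6)·n^{1} → ∞; triangles are abundant w.h.p.

E[X] ≈ 346.613; in regime p = Θ(1/n^{2/3}) E[X] diverges (above the triangle threshold p ~ 1/n).


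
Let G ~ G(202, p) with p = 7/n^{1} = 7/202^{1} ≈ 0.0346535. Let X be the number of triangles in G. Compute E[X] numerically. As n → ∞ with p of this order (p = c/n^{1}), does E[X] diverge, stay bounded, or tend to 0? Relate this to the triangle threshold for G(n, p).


Number of potential triangles: C(202, 3) = 1353400.
Each occurs with probability p³ ≈ (0.0346535)³ ≈ 4.16140526e-05.
By linearity: E[X] = C(202, 3)·p³ ≈ 1353400 · 4.16140526e-05 ≈ 56.320459.
Here α = 1, so p = 7/n is exactly at the triangle threshold p ~ 1/n. Asymptotically E[X] → c³/6 = 7³/6 = 343/6 ≈ 57.166667, a bounded constant. In this regime the triangle count is asymptotically Poisson(c³/6).

E[X] ≈ 56.320459; in regime p = Θ(1/n^{1}) E[X] stays bounded (at the triangle threshold p ~ 1/n).


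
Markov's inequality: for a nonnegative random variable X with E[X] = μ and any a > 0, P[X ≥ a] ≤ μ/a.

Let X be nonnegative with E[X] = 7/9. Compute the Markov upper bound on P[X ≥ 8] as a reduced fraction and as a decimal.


μ = E[X] = 7/9, a = 8.
Markov: P[X ≥ 8] ≤ μ/a = (7/9)/8 = 7/72.
Numerically: ≈ 0.0972.
(Since a = 8 > μ = 0.7778, the bound 7/72 is < 1 and informative.)

P[X ≥ 8] ≤ 7/72 ≈ 0.0972.


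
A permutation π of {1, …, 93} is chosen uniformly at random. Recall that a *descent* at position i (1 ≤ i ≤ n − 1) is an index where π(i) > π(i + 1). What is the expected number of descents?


Write X = Σ X_I over i = 1, …, 92, with X_I the indicator of one descent.
There are 92 indicators.
For each fixed i, the pair (π(i), π(i+1)) is a uniformly random ordered pair of distinct values from {1, …, 93}; by symmetry P[π(i) > π(i+1)] = 1/2.
By linearity: E[X] = 92 · (1/2) = (93 − 1) · (1/2) = 46 ≈ 46.0000.

E[X] = 46 = 46.0000.


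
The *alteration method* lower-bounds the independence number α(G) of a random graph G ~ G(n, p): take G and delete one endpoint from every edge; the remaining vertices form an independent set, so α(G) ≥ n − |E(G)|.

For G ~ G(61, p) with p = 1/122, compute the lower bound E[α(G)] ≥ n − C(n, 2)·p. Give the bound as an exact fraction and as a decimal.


E[|E(G)|] = C(61, 2)·p = 1830 · (1/122) = 15.
E[α(G)] ≥ n − E[|E(G)|] = 61 − 15 = 46.
Numerically: ≈ 46.00000.
(This is only a lower bound; the true E[α(G)] may be larger.)

E[α(G)] ≥ 46 ≈ 46.00000.


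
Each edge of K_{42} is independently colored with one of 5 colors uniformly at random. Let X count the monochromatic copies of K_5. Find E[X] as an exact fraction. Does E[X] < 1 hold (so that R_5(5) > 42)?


E[X] = C(42, 5) · 5^{1 − 10} = 850668 · 5^{−9} = 850668/1953125.
As a reduced fraction: E[X] = 850668/1953125 ≈ 0.435542.
Is E[X] < 1? YES.
Since E[X] < 1, there exists a 5-coloring of K_{42} with no monochromatic K_5; hence R_5(5) > 42.

E[X] = 850668/1953125 ≈ 0.435542; E[X] < 1, so R_5(5) > 42.


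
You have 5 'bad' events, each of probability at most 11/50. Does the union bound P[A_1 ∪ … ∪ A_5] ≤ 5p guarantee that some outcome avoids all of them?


Union bound: P[∪_{i=1}^{5} A_i] ≤ Σ_i P[A_i] ≤ 5·p = 5·(11/50) = 11/10.
Numerically: 11/10 ≈ 1.1000.
Is 11/10 < 1? NO.
Since the bound 11/10 is ≥ 1, the union bound is uninformative here; it does NOT by itself certify existence.

5·p = 11/10 ≈ 1.1000; existence NOT certified by the union bound.


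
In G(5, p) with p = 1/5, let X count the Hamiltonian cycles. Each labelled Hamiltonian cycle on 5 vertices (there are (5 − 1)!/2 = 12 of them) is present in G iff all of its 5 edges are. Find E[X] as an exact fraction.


K_5 has (5 − 1)!/2 = 12 labelled Hamiltonian cycles.
For each such Hamiltonian cycle H, let X_H = 1 if all 5 edges of H are present in G. Then P[X_H = 1] = p^{5} = (1/5)^{5} = 1/3125.
By linearity: E[X] = Σ_H E[X_H] = 12 · p^{5} = 12 · 1/3125 = 12/3125.
Numerically: E[X] ≈ 0.00384.

E[X] = 12 · (1/5)^{5} = 12/3125 ≈ 0.00384.


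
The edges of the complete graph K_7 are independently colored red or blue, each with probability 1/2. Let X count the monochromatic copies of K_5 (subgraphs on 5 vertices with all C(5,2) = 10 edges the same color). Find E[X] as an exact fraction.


Let X = Σ_S X_S over the C(7, 5) = 21 subsets S of size 5, where X_S = 1 if the K_5 on S is monochromatic.
For a fixed S, the K_5 on S has C(5, 2) = 10 edges. P[all 10 edges red] = (1/2)^10, and likewise for blue, so P[monochromatic] = 2·(1/2)^10 = 2^{1 − 10} = 1/512.
By linearity: E[X] = C(7, 5) · 2^{1 − 10} = 21 · 1/512 = 21/512.
Numerically: E[X] ≈ 0.04102.

E[X] = C(7,5)·2^(1−C(5,2)) = 21/512 ≈ 0.04102.
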